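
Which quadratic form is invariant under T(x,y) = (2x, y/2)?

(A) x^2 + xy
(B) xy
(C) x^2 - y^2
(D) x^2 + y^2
B

T multiplies x by 2 and divides y by 2.
Substitute the transformed coordinates into each option and compare with the original:
(A) x^2 + xy  ->  (2x)^2 + (2x)(y/2) = 4x^2 + xy   [differs from x^2 + xy: not invariant]
(B) xy  ->  (2x)(y/2) = xy   [equals xy: invariant]
(C) x^2 - y^2  ->  (2x)^2 - (y/2)^2 = 4x^2 - y^2/4   [differs from x^2 - y^2: not invariant]
(D) x^2 + y^2  ->  (2x)^2 + (y/2)^2 = 4x^2 + y^2/4   [differs from x^2 + y^2: not invariant]

Only option (B), xy, is unchanged by the transformation.
The factors 2 and 1/2 cancel only in the pure product xy.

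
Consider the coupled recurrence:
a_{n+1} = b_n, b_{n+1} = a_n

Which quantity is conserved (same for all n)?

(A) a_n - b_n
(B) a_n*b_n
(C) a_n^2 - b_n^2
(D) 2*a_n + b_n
B

Replace a_n by a_{n+1} = b_n and b_n by b_{n+1} = a_n in each option and simplify:
(A) a_n - b_n  ->  (b_n) - (a_n) = -a_n + b_n   [not conserved]
(B) a_n*b_n  ->  (b_n)*(a_n) = a_n*b_n   [conserved]
(C) a_n^2 - b_n^2  ->  (b_n)^2 - (a_n)^2 = -a_n^2 + b_n^2   [not conserved]
(D) 2*a_n + b_n  ->  2*(b_n) + (a_n) = a_n + 2*b_n   [not conserved]

Only (B) a_n*b_n returns to itself after one step, so it is the conserved quantity.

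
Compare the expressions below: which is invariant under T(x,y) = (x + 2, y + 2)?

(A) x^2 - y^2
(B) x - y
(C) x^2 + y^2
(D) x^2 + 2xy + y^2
B

An expression E(x,y) is invariant under T if E(T(x,y)) = E(x,y). Here T(x,y) = (x + 2, y + 2).
Substitute the transformed coordinates into each option and compare with the original:
(A) x^2 - y^2  ->  (x + 2)^2 - (y + 2)^2 = x^2 + 4x - y^2 - 4y   [differs from x^2 - y^2: not invariant]
(B) x - y  ->  (x + 2) - (y + 2) = x - y   [equals x - y: invariant]
(C) x^2 + y^2  ->  (x + 2)^2 + (y + 2)^2 = x^2 + 4x + y^2 + 4y + 8   [differs from x^2 + y^2: not invariant]
(D) x^2 + 2xy + y^2  ->  (x + 2)^2 + 2(x + 2)(y + 2) + (y + 2)^2 = x^2 + 2xy + 8x + y^2 + 8y + 16   [differs from x^2 + 2xy + y^2: not invariant]

Only option (B), x - y, is unchanged by the transformation.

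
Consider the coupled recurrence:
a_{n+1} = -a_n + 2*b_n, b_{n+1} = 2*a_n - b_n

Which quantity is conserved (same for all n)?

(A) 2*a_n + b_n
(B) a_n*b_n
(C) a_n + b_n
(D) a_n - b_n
C

Replace a_n by a_{n+1} = -a_n + 2*b_n and b_n by b_{n+1} = 2*a_n - b_n in each option and simplify:
(A) 2*a_n + b_n  ->  2*(-a_n + 2*b_n) + (2*a_n - b_n) = 3*b_n   [not conserved]
(B) a_n*b_n  ->  (-a_n + 2*b_n)*(2*a_n - b_n) = -2*a_n^2 + 5*a_n*b_n - 2*b_n^2   [not conserved]
(C) a_n + b_n  ->  (-a_n + 2*b_n) + (2*a_n - b_n) = a_n + b_n   [conserved]
(D) a_n - b_n  ->  (-a_n + 2*b_n) - (2*a_n - b_n) = -3*a_n + 3*b_n   [not conserved]

Only (C) a_n + b_n returns to itself after one step, so it is the conserved quantity.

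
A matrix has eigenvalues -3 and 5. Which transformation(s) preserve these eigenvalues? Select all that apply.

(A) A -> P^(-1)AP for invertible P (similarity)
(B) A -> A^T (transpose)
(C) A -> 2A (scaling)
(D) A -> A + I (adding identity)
A and B

Eigenvalues are preserved by:
1. Similarity transformations: A -> P^(-1)AP (same characteristic polynomial)
2. Transpose: A^T has the same eigenvalues as A

Eigenvalues are NOT preserved by:
- Adding identity: eigenvalues become -3+1, 5+1
- Scaling: eigenvalues become -6, 10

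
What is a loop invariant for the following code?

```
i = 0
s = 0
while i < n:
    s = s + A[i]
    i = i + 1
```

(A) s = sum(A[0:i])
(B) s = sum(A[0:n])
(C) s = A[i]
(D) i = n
A

A loop invariant must hold before the first iteration and be re-established by every execution of the body.

(A) s = sum(A[0:i]): Initially i = 0 and s = 0 = sum of the empty slice A[0:0]. If s = sum(A[0:i]) holds at the top of an iteration, the body sets s to sum(A[0:i]) + A[i] = sum(A[0:i+1]) and then i to i+1, so s = sum(A[0:i]) holds again. At exit i = n, giving s = sum(A[0:n]).

The other options fail:
(B) s = sum(A[0:n]): false before the loop (s = 0, not the full sum) -- it only becomes true at exit.
(C) s = A[i]: after the first iteration s = A[0] but i = 1, so s = A[i] compares s with the wrong element (and fails in general).
(D) i = n: false initially (i = 0); it is the exit condition, not an invariant.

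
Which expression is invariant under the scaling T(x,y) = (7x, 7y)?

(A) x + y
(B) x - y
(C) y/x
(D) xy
C

Under the uniform scaling T(x,y) = (7x, 7y):
Substitute the transformed coordinates into each option and compare with the original:
(A) x + y  ->  (7x) + (7y) = 7x + 7y   [differs from x + y: not invariant]
(B) x - y  ->  (7x) - (7y) = 7x - 7y   [differs from x - y: not invariant]
(C) y/x  ->  (7y)/(7x) = y/x   [equals y/x: invariant]
(D) xy  ->  (7x)(7y) = 49xy   [differs from xy: not invariant]

Only option (C), y/x, is unchanged by the transformation.
The common factor 7 cancels in a ratio of coordinates, while sums, products and sums of squares pick up factors of 7 or 49.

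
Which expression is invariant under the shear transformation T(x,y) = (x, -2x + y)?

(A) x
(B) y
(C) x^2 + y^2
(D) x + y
A

Under the shear T(x,y) = (x, -2x + y):
Substitute the transformed coordinates into each option and compare with the original:
(A) x  ->  (x) = x   [equals x: invariant]
(B) y  ->  (-2x + y) = -2x + y   [differs from y: not invariant]
(C) x^2 + y^2  ->  (x)^2 + (-2x + y)^2 = 5x^2 - 4xy + y^2   [differs from x^2 + y^2: not invariant]
(D) x + y  ->  (x) + (-2x + y) = -x + y   [differs from x + y: not invariant]

Only option (A), x, is unchanged by the transformation.
A vertical shear moves points parallel to the y-axis, so the x-coordinate (and any function of x alone) is unchanged.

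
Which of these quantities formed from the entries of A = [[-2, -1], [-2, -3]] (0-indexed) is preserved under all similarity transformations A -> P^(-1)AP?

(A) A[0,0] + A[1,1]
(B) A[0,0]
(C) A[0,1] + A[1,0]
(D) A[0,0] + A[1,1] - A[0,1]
A

A[0,0] + A[1,1] is the trace of A. By the cyclic property of the trace, tr(P^(-1)AP) = tr(APP^(-1)) = tr(A), so it is the same for every matrix similar to A.

The other combinations are not similarity invariants. For example, take P = [[1, 1], [0, 1]] (det P = 1), so P^(-1) = [[1, -1], [0, 1]] and
B = P^(-1)AP = [[0, 2], [-2, -5]].
Evaluating each option on A and on B:
(A) A[0,0] + A[1,1]: -5 for A, -5 for B -> unchanged
(B) A[0,0]: -2 for A, 0 for B -> changes
(C) A[0,1] + A[1,0]: -3 for A, 0 for B -> changes
(D) A[0,0] + A[1,1] - A[0,1]: -4 for A, -7 for B -> changes

Only (A) A[0,0] + A[1,1] = -5 survives (and it does so for every P, not just this one), so it is the invariant.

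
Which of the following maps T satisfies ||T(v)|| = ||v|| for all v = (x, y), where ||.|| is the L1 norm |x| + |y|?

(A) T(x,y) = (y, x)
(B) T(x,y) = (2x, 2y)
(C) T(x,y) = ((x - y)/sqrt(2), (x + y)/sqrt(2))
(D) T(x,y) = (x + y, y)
A

A transformation preserves a norm if ||T(v)|| = ||v|| for every v; a single vector where the norm changes rules an option out.

(A) T(x,y) = (y, x): preserves the norm -- it only permutes the coordinates and/or flips signs, which leaves |x| + |y| unchanged.
(B) T(x,y) = (2x, 2y): v = (1, 0) has norm |1| + |0| = 1, but T(v) = (2, 0) has norm 2 -- not preserved.
(C) T(x,y) = ((x - y)/sqrt(2), (x + y)/sqrt(2)): v = (1, 0) has norm |1| + |0| = 1, but T(v) = (sqrt(2)/2, sqrt(2)/2) has norm sqrt(2) -- not preserved.
(D) T(x,y) = (x + y, y): v = (0, 1) has norm |0| + |1| = 1, but T(v) = (1, 1) has norm 2 -- not preserved.

Therefore the answer is (A).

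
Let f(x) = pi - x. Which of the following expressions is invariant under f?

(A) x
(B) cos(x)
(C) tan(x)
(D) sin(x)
D

For f(x) = pi - x:
sin(pi - x) = sin(x), so sine is invariant under this transformation.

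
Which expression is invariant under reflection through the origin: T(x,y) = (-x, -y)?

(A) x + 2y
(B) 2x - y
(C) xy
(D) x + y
C

The map is reflection through the origin: T(x,y) = (-x, -y).
Substitute the transformed coordinates into each option and compare with the original:
(A) x + 2y  ->  (-x) + 2(-y) = -x - 2y   [differs from x + 2y: not invariant]
(B) 2x - y  ->  2(-x) - (-y) = -2x + y   [differs from 2x - y: not invariant]
(C) xy  ->  (-x)(-y) = xy   [equals xy: invariant]
(D) x + y  ->  (-x) + (-y) = -x - y   [differs from x + y: not invariant]

Only option (C), xy, is unchanged by the transformation.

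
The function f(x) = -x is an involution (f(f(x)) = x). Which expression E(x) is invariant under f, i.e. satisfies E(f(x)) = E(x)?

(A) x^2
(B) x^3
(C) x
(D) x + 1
A

Replace x by f(x) = -x in each option and simplify. As a quick numerical cross-check, also compare E(4) with E(f(4)) = E(-4).

(A) x^2  ->  (-x)^2, which simplifies back to x^2; check: E(4) = 16, E(-4) = 16.   [invariant]
(B) x^3  ->  (-x)^3 = -x^3; check: E(4) = 64 but E(-4) = -64.   [not invariant]
(C) x  ->  (-x) = -x; check: E(4) = 4 but E(-4) = -4.   [not invariant]
(D) x + 1  ->  (-x) + 1 = 1 - x; check: E(4) = 5 but E(-4) = -3.   [not invariant]

Only (A) is unchanged. E is symmetric under swapping x with f(x) = -x, which is exactly what an involution does.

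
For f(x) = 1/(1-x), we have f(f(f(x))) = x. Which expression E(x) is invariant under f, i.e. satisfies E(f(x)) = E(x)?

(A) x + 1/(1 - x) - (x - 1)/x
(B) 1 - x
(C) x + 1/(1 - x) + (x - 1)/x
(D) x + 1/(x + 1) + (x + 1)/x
C

Replace x by f(x) = 1/(1 - x) in each option and simplify. As a quick numerical cross-check, also compare E(5) with E(f(5)) = E(-1/4).

(A) x + 1/(1 - x) - (x - 1)/x  ->  (1/(1 - x)) + 1/(1 - (1/(1 - x))) - ((1/(1 - x)) - 1)/(1/(1 - x)) = (x^2(1 - x) - x + (x - 1)^2)/(x(x - 1)); check: E(5) = 79/20 but E(-1/4) = -89/20.   [not invariant]
(B) 1 - x  ->  1 - (1/(1 - x)) = x/(x - 1); check: E(5) = -4 but E(-1/4) = 5/4.   [not invariant]
(C) x + 1/(1 - x) + (x - 1)/x  ->  (1/(1 - x)) + 1/(1 - (1/(1 - x))) + ((1/(1 - x)) - 1)/(1/(1 - x)), which simplifies back to x + 1/(1 - x) + (x - 1)/x; check: E(5) = 111/20, E(-1/4) = 111/20.   [invariant]
(D) x + 1/(x + 1) + (x + 1)/x  ->  (1/(1 - x)) + 1/((1/(1 - x)) + 1) + ((1/(1 - x)) + 1)/(1/(1 - x)) = (-x^3 + 6x^2 - 11x + 7)/(x^2 - 3x + 2); check: E(5) = 191/30 but E(-1/4) = -23/12.   [not invariant]

Only (C) is unchanged. Indeed f(f(x)) = 1/(1 - 1/(1-x)) = (1-x)/(-x) = (x-1)/x, so E(x) = x + f(x) + f(f(x)) is the sum over the whole 3-cycle; applying f just permutes the three terms cyclically (x -> f(x) -> f(f(x)) -> x), leaving the sum unchanged.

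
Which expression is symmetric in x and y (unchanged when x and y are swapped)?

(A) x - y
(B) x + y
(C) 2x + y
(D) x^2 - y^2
B

A symmetric expression is unchanged when the variables are permuted; here the transformation to test is the swap (x, y) -> (y, x).
Substitute the transformed coordinates into each option and compare with the original:
(A) x - y  ->  (y) - (x) = -x + y   [differs from x - y: not invariant]
(B) x + y  ->  (y) + (x) = x + y   [equals x + y: invariant]
(C) 2x + y  ->  2(y) + (x) = x + 2y   [differs from 2x + y: not invariant]
(D) x^2 - y^2  ->  (y)^2 - (x)^2 = -x^2 + y^2   [differs from x^2 - y^2: not invariant]

Only option (B), x + y, is unchanged by the transformation.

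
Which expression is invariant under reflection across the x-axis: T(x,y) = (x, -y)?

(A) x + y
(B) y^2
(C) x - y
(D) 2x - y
B

The map is reflection across the x-axis: T(x,y) = (x, -y).
Substitute the transformed coordinates into each option and compare with the original:
(A) x + y  ->  (x) + (-y) = x - y   [differs from x + y: not invariant]
(B) y^2  ->  (-y)^2 = y^2   [equals y^2: invariant]
(C) x - y  ->  (x) - (-y) = x + y   [differs from x - y: not invariant]
(D) 2x - y  ->  2(x) - (-y) = 2x + y   [differs from 2x - y: not invariant]

Only option (B), y^2, is unchanged by the transformation.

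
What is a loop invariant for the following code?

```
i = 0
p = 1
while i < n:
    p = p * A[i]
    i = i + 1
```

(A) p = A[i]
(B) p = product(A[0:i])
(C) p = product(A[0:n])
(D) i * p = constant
B

A loop invariant must hold before the first iteration and be re-established by every execution of the body.

(B) p = product(A[0:i]): Initially i = 0 and p = 1 = product of the empty slice A[0:0]. If p = product(A[0:i]) holds at the top of an iteration, the body sets p to product(A[0:i]) * A[i] = product(A[0:i+1]) and then i to i+1, so the property is restored. At exit i = n, giving p = product(A[0:n]).

The other options fail:
(A) p = A[i]: after the first iteration p = A[0] but i = 1; in general p is a product of several elements, not a single one.
(C) p = product(A[0:n]): false before the loop (p = 1, not the full product) -- it only becomes true at exit.
(D) i * p = constant: initially i * p = 0, but after one iteration it is 1 * A[0], which is nonzero in general.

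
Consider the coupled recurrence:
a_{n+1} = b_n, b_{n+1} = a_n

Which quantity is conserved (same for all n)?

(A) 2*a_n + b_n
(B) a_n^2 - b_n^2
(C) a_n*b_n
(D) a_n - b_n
C

Replace a_n by a_{n+1} = b_n and b_n by b_{n+1} = a_n in each option and simplify:
(A) 2*a_n + b_n  ->  2*(b_n) + (a_n) = a_n + 2*b_n   [not conserved]
(B) a_n^2 - b_n^2  ->  (b_n)^2 - (a_n)^2 = -a_n^2 + b_n^2   [not conserved]
(C) a_n*b_n  ->  (b_n)*(a_n) = a_n*b_n   [conserved]
(D) a_n - b_n  ->  (b_n) - (a_n) = -a_n + b_n   [not conserved]

Only (C) a_n*b_n returns to itself after one step, so it is the conserved quantity.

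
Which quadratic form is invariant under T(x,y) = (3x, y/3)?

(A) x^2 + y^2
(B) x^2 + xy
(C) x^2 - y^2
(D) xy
D

T multiplies x by 3 and divides y by 3.
Substitute the transformed coordinates into each option and compare with the original:
(A) x^2 + y^2  ->  (3x)^2 + (y/3)^2 = 9x^2 + y^2/9   [differs from x^2 + y^2: not invariant]
(B) x^2 + xy  ->  (3x)^2 + (3x)(y/3) = 9x^2 + xy   [differs from x^2 + xy: not invariant]
(C) x^2 - y^2  ->  (3x)^2 - (y/3)^2 = 9x^2 - y^2/9   [differs from x^2 - y^2: not invariant]
(D) xy  ->  (3x)(y/3) = xy   [equals xy: invariant]

Only option (D), xy, is unchanged by the transformation.
The factors 3 and 1/3 cancel only in the pure product xy.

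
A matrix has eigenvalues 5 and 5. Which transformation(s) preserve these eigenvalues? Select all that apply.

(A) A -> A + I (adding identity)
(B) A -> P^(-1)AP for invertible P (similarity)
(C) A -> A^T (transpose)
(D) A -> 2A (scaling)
B and C

Eigenvalues are preserved by:
1. Similarity transformations: A -> P^(-1)AP (same characteristic polynomial)
2. Transpose: A^T has the same eigenvalues as A

Eigenvalues are NOT preserved by:
- Adding identity: eigenvalues become 5+1, 5+1
- Scaling: eigenvalues become 10, 10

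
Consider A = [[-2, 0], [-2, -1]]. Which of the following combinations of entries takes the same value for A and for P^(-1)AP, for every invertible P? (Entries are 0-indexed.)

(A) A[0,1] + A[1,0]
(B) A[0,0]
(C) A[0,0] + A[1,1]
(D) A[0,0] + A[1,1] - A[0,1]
C

A[0,0] + A[1,1] is the trace of A. By the cyclic property of the trace, tr(P^(-1)AP) = tr(APP^(-1)) = tr(A), so it is the same for every matrix similar to A.

The other combinations are not similarity invariants. For example, take P = [[1, 2], [0, 1]] (det P = 1), so P^(-1) = [[1, -2], [0, 1]] and
B = P^(-1)AP = [[2, 6], [-2, -5]].
Evaluating each option on A and on B:
(A) A[0,1] + A[1,0]: -2 for A, 4 for B -> changes
(B) A[0,0]: -2 for A, 2 for B -> changes
(C) A[0,0] + A[1,1]: -3 for A, -3 for B -> unchanged
(D) A[0,0] + A[1,1] - A[0,1]: -3 for A, -9 for B -> changes

Only (C) A[0,0] + A[1,1] = -3 survives (and it does so for every P, not just this one), so it is the invariant.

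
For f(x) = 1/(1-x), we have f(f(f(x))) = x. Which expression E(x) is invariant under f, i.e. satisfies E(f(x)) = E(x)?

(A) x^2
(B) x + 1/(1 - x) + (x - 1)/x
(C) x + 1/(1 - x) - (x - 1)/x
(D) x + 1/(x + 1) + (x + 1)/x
B

Replace x by f(x) = 1/(1 - x) in each option and simplify. As a quick numerical cross-check, also compare E(5) with E(f(5)) = E(-1/4).

(A) x^2  ->  (1/(1 - x))^2 = (x - 1)^(-2); check: E(5) = 25 but E(-1/4) = 1/16.   [not invariant]
(B) x + 1/(1 - x) + (x - 1)/x  ->  (1/(1 - x)) + 1/(1 - (1/(1 - x))) + ((1/(1 - x)) - 1)/(1/(1 - x)), which simplifies back to x + 1/(1 - x) + (x - 1)/x; check: E(5) = 111/20, E(-1/4) = 111/20.   [invariant]
(C) x + 1/(1 - x) - (x - 1)/x  ->  (1/(1 - x)) + 1/(1 - (1/(1 - x))) - ((1/(1 - x)) - 1)/(1/(1 - x)) = (x^2(1 - x) - x + (x - 1)^2)/(x(x - 1)); check: E(5) = 79/20 but E(-1/4) = -89/20.   [not invariant]
(D) x + 1/(x + 1) + (x + 1)/x  ->  (1/(1 - x)) + 1/((1/(1 - x)) + 1) + ((1/(1 - x)) + 1)/(1/(1 - x)) = (-x^3 + 6x^2 - 11x + 7)/(x^2 - 3x + 2); check: E(5) = 191/30 but E(-1/4) = -23/12.   [not invariant]

Only (B) is unchanged. Indeed f(f(x)) = 1/(1 - 1/(1-x)) = (1-x)/(-x) = (x-1)/x, so E(x) = x + f(x) + f(f(x)) is the sum over the whole 3-cycle; applying f just permutes the three terms cyclically (x -> f(x) -> f(f(x)) -> x), leaving the sum unchanged.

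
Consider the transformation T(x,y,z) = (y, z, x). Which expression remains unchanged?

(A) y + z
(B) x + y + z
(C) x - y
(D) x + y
B

Apply T(x,y,z) = (y, z, x) to each option, i.e. replace (x, y, z) by the transformed coordinates.
Substitute the transformed coordinates into each option and compare with the original:
(A) y + z  ->  (z) + (x) = x + z   [differs from y + z: not invariant]
(B) x + y + z  ->  (y) + (z) + (x) = x + y + z   [equals x + y + z: invariant]
(C) x - y  ->  (y) - (z) = y - z   [differs from x - y: not invariant]
(D) x + y  ->  (y) + (z) = y + z   [differs from x + y: not invariant]

Only option (B), x + y + z, is unchanged by the transformation.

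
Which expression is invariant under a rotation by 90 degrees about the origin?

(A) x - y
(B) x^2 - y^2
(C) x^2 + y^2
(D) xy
C

A rotation by 90 degrees sends (x, y) to (-y, x).
Substitute the transformed coordinates into each option and compare with the original:
(A) x - y  ->  (-y) - (x) = -x - y   [differs from x - y: not invariant]
(B) x^2 - y^2  ->  (-y)^2 - (x)^2 = -x^2 + y^2   [differs from x^2 - y^2: not invariant]
(C) x^2 + y^2  ->  (-y)^2 + (x)^2 = x^2 + y^2   [equals x^2 + y^2: invariant]
(D) xy  ->  (-y)(x) = -xy   [differs from xy: not invariant]

Only option (C), x^2 + y^2, is unchanged by the transformation.
Geometrically, x^2 + y^2 is the squared distance from the origin, which every rotation about the origin preserves.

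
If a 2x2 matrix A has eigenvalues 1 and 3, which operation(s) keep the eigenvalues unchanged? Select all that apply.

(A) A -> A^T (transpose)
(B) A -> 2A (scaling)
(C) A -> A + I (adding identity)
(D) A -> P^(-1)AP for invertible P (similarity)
A and D

Eigenvalues are preserved by:
1. Similarity transformations: A -> P^(-1)AP (same characteristic polynomial)
2. Transpose: A^T has the same eigenvalues as A

Eigenvalues are NOT preserved by:
- Adding identity: eigenvalues become 1+1, 3+1
- Scaling: eigenvalues become 2, 6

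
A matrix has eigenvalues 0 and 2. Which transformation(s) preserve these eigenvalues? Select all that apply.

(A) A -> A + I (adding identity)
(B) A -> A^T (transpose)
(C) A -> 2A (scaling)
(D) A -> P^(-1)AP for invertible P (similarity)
B and D

Eigenvalues are preserved by:
1. Similarity transformations: A -> P^(-1)AP (same characteristic polynomial)
2. Transpose: A^T has the same eigenvalues as A

Eigenvalues are NOT preserved by:
- Adding identity: eigenvalues become 0+1, 2+1
- Scaling: eigenvalues become 0, 4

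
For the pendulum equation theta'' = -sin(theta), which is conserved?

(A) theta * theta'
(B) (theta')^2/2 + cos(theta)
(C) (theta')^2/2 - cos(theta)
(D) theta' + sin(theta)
C

A first integral I satisfies dI/dt = 0 along every solution. Differentiate each option and use the equation of motion:
(A) d/dt[theta * theta'] = (theta')^2 + theta theta'' = (theta')^2 - theta sin(theta), not identically 0
(B) d/dt[(theta')^2/2 + cos(theta)] = theta' theta'' - sin(theta) theta' = -2 theta' sin(theta), not identically 0
(C) d/dt[(theta')^2/2 - cos(theta)] = theta' theta'' + sin(theta) theta' = theta'(-sin(theta)) + theta' sin(theta) = 0
(D) d/dt[theta' + sin(theta)] = theta'' + cos(theta) theta' = -sin(theta) + theta' cos(theta), not identically 0

Only (C) has zero time-derivative. This is the total energy: kinetic (theta')^2/2 plus potential -cos(theta).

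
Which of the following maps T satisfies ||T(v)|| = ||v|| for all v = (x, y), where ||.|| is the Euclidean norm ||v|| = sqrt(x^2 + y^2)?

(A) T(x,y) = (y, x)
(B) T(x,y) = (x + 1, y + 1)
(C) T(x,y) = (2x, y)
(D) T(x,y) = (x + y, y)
A

A transformation preserves a norm if ||T(v)|| = ||v|| for every v; a single vector where the norm changes rules an option out.

(A) T(x,y) = (y, x): preserves the norm -- it is an orthogonal map (a rotation/reflection), and (y)^2 + (x)^2 simplifies to x^2 + y^2.
(B) T(x,y) = (x + 1, y + 1): v = (1, 0) has norm sqrt((1)^2 + (0)^2) = 1, but T(v) = (2, 1) has norm sqrt(5) -- not preserved.
(C) T(x,y) = (2x, y): v = (1, 0) has norm sqrt((1)^2 + (0)^2) = 1, but T(v) = (2, 0) has norm 2 -- not preserved.
(D) T(x,y) = (x + y, y): v = (0, 1) has norm sqrt((0)^2 + (1)^2) = 1, but T(v) = (1, 1) has norm sqrt(2) -- not preserved.

Therefore the answer is (A).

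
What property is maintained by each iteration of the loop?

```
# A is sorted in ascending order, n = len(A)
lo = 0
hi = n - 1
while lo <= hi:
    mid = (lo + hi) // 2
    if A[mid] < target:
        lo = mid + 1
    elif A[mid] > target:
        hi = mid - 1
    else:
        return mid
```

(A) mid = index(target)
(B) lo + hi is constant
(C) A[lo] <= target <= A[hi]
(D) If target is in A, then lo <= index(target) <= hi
D

A loop invariant must hold before the first iteration and be re-established by every execution of the body.

(D) If target is in A, then lo <= index(target) <= hi: Before the loop [lo, hi] = [0, n-1] covers every index. When A[mid] < target, sortedness puts target strictly to the right of mid, so setting lo = mid + 1 keeps index(target) in [lo, hi]; symmetrically for hi = mid - 1. Hence 'if target is in A then lo <= index(target) <= hi' holds after every iteration, and when lo > hi it proves target is absent.

The other options fail:
(A) mid = index(target): mid is just the current probe; it equals index(target) only on the iteration that returns.
(B) lo + hi is constant: each iteration moves exactly one of lo, hi, so lo + hi changes (e.g. 0 + (n-1) becomes (mid+1) + (n-1)).
(C) A[lo] <= target <= A[hi]: fails when target is not in A (e.g. target < A[0] already violates it before the loop), so it is not maintained in general.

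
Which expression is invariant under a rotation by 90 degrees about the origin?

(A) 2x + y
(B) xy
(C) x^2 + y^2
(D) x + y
C

A rotation by 90 degrees sends (x, y) to (-y, x).
Substitute the transformed coordinates into each option and compare with the original:
(A) 2x + y  ->  2(-y) + (x) = x - 2y   [differs from 2x + y: not invariant]
(B) xy  ->  (-y)(x) = -xy   [differs from xy: not invariant]
(C) x^2 + y^2  ->  (-y)^2 + (x)^2 = x^2 + y^2   [equals x^2 + y^2: invariant]
(D) x + y  ->  (-y) + (x) = x - y   [differs from x + y: not invariant]

Only option (C), x^2 + y^2, is unchanged by the transformation.
Geometrically, x^2 + y^2 is the squared distance from the origin, which every rotation about the origin preserves.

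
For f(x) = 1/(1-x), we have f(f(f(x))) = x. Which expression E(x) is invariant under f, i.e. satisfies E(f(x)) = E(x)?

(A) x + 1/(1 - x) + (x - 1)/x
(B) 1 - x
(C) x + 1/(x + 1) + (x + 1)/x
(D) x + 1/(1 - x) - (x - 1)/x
A

Replace x by f(x) = 1/(1 - x) in each option and simplify. As a quick numerical cross-check, also compare E(5) with E(f(5)) = E(-1/4).

(A) x + 1/(1 - x) + (x - 1)/x  ->  (1/(1 - x)) + 1/(1 - (1/(1 - x))) + ((1/(1 - x)) - 1)/(1/(1 - x)), which simplifies back to x + 1/(1 - x) + (x - 1)/x; check: E(5) = 111/20, E(-1/4) = 111/20.   [invariant]
(B) 1 - x  ->  1 - (1/(1 - x)) = x/(x - 1); check: E(5) = -4 but E(-1/4) = 5/4.   [not invariant]
(C) x + 1/(x + 1) + (x + 1)/x  ->  (1/(1 - x)) + 1/((1/(1 - x)) + 1) + ((1/(1 - x)) + 1)/(1/(1 - x)) = (-x^3 + 6x^2 - 11x + 7)/(x^2 - 3x + 2); check: E(5) = 191/30 but E(-1/4) = -23/12.   [not invariant]
(D) x + 1/(1 - x) - (x - 1)/x  ->  (1/(1 - x)) + 1/(1 - (1/(1 - x))) - ((1/(1 - x)) - 1)/(1/(1 - x)) = (x^2(1 - x) - x + (x - 1)^2)/(x(x - 1)); check: E(5) = 79/20 but E(-1/4) = -89/20.   [not invariant]

Only (A) is unchanged. Indeed f(f(x)) = 1/(1 - 1/(1-x)) = (1-x)/(-x) = (x-1)/x, so E(x) = x + f(x) + f(f(x)) is the sum over the whole 3-cycle; applying f just permutes the three terms cyclically (x -> f(x) -> f(f(x)) -> x), leaving the sum unchanged.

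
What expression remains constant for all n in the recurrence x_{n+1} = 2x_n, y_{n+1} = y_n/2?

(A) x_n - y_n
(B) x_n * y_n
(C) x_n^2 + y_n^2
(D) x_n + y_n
B

For the recurrence x_{n+1} = 2x_n, y_{n+1} = y_n/2:

x_{n+1} * y_{n+1} = (2x_n) * (y_n/2) = x_n * y_n
The product is conserved.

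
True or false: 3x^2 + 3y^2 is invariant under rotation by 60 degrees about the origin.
True

Applying rotation by 60 degrees: x' = x*cos(60 degrees) - y*sin(60 degrees) = x/2 - sqrt(3)y/2, y' = x*sin(60 degrees) + y*cos(60 degrees) = sqrt(3)x/2 + y/2

Substituting into 3x^2 + 3y^2:
3(x/2 - sqrt(3)y/2)^2 + 3(sqrt(3)x/2 + y/2)^2
= 3x^2 + 3y^2

This equals the original expression 3x^2 + 3y^2, so it IS invariant.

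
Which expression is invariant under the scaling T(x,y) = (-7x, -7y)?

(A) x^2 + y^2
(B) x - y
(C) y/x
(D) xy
C

Under the uniform scaling T(x,y) = (-7x, -7y):
Substitute the transformed coordinates into each option and compare with the original:
(A) x^2 + y^2  ->  (-7x)^2 + (-7y)^2 = 49x^2 + 49y^2   [differs from x^2 + y^2: not invariant]
(B) x - y  ->  (-7x) - (-7y) = -7x + 7y   [differs from x - y: not invariant]
(C) y/x  ->  (-7y)/(-7x) = y/x   [equals y/x: invariant]
(D) xy  ->  (-7x)(-7y) = 49xy   [differs from xy: not invariant]

Only option (C), y/x, is unchanged by the transformation.
The common factor -7 cancels in a ratio of coordinates, while sums, products and sums of squares pick up factors of -7 or 49.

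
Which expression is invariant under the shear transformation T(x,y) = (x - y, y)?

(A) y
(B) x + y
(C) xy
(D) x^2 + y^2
A

Under the shear T(x,y) = (x - y, y):
Substitute the transformed coordinates into each option and compare with the original:
(A) y  ->  (y) = y   [equals y: invariant]
(B) x + y  ->  (x - y) + (y) = x   [differs from x + y: not invariant]
(C) xy  ->  (x - y)(y) = xy - y^2   [differs from xy: not invariant]
(D) x^2 + y^2  ->  (x - y)^2 + (y)^2 = x^2 - 2xy + 2y^2   [differs from x^2 + y^2: not invariant]

Only option (A), y, is unchanged by the transformation.
A horizontal shear moves points parallel to the x-axis, so the y-coordinate (and any function of y alone) is unchanged.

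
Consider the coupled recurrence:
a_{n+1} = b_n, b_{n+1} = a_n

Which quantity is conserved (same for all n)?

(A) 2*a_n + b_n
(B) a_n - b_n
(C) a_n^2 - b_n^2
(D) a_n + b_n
D

Replace a_n by a_{n+1} = b_n and b_n by b_{n+1} = a_n in each option and simplify:
(A) 2*a_n + b_n  ->  2*(b_n) + (a_n) = a_n + 2*b_n   [not conserved]
(B) a_n - b_n  ->  (b_n) - (a_n) = -a_n + b_n   [not conserved]
(C) a_n^2 - b_n^2  ->  (b_n)^2 - (a_n)^2 = -a_n^2 + b_n^2   [not conserved]
(D) a_n + b_n  ->  (b_n) + (a_n) = a_n + b_n   [conserved]

Only (D) a_n + b_n returns to itself after one step, so it is the conserved quantity.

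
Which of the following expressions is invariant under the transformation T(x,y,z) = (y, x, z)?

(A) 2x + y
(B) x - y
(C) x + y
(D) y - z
C

Apply T(x,y,z) = (y, x, z) to each option, i.e. replace (x, y, z) by the transformed coordinates.
Substitute the transformed coordinates into each option and compare with the original:
(A) 2x + y  ->  2(y) + (x) = x + 2y   [differs from 2x + y: not invariant]
(B) x - y  ->  (y) - (x) = -x + y   [differs from x - y: not invariant]
(C) x + y  ->  (y) + (x) = x + y   [equals x + y: invariant]
(D) y - z  ->  (x) - (z) = x - z   [differs from y - z: not invariant]

Only option (C), x + y, is unchanged by the transformation.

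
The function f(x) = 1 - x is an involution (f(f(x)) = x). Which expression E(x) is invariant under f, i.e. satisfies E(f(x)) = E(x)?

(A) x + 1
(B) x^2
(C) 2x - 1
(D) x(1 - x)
D

Replace x by f(x) = 1 - x in each option and simplify. As a quick numerical cross-check, also compare E(4) with E(f(4)) = E(-3).

(A) x + 1  ->  (1 - x) + 1 = 2 - x; check: E(4) = 5 but E(-3) = -2.   [not invariant]
(B) x^2  ->  (1 - x)^2 = (x - 1)^2; check: E(4) = 16 but E(-3) = 9.   [not invariant]
(C) 2x - 1  ->  2(1 - x) - 1 = 1 - 2x; check: E(4) = 7 but E(-3) = -7.   [not invariant]
(D) x(1 - x)  ->  (1 - x)(1 - (1 - x)), which simplifies back to x(1 - x); check: E(4) = -12, E(-3) = -12.   [invariant]

Only (D) is unchanged. E is symmetric under swapping x with f(x) = 1 - x, which is exactly what an involution does.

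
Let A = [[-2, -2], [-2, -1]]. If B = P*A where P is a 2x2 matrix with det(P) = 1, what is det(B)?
-2

By the multiplicative property of determinants, det(B) = det(P*A) = det(P) * det(A) = det(A),
so the determinant is invariant under multiplication by any determinant-1 matrix; we just need det(A).

det(A) = (-2)(-1) - (-2)(-2) = 2 - 4 = -2

Therefore det(B) = 1 * (-2) = -2.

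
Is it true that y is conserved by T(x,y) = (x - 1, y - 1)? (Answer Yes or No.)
No

Substitute T(x,y) = (x - 1, y - 1) into the expression and compare with the original.

Original: y
After applying T: (y - 1) = y - 1

This differs from the original y (difference: -1), so the expression is NOT invariant.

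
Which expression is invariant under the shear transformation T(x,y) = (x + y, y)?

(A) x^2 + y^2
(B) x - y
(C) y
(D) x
C

Under the shear T(x,y) = (x + y, y):
Substitute the transformed coordinates into each option and compare with the original:
(A) x^2 + y^2  ->  (x + y)^2 + (y)^2 = x^2 + 2xy + 2y^2   [differs from x^2 + y^2: not invariant]
(B) x - y  ->  (x + y) - (y) = x   [differs from x - y: not invariant]
(C) y  ->  (y) = y   [equals y: invariant]
(D) x  ->  (x + y) = x + y   [differs from x: not invariant]

Only option (C), y, is unchanged by the transformation.
A horizontal shear moves points parallel to the x-axis, so the y-coordinate (and any function of y alone) is unchanged.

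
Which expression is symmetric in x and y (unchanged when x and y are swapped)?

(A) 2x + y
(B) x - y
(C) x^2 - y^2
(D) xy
D

A symmetric expression is unchanged when the variables are permuted; here the transformation to test is the swap (x, y) -> (y, x).
Substitute the transformed coordinates into each option and compare with the original:
(A) 2x + y  ->  2(y) + (x) = x + 2y   [differs from 2x + y: not invariant]
(B) x - y  ->  (y) - (x) = -x + y   [differs from x - y: not invariant]
(C) x^2 - y^2  ->  (y)^2 - (x)^2 = -x^2 + y^2   [differs from x^2 - y^2: not invariant]
(D) xy  ->  (y)(x) = xy   [equals xy: invariant]

Only option (D), xy, is unchanged by the transformation.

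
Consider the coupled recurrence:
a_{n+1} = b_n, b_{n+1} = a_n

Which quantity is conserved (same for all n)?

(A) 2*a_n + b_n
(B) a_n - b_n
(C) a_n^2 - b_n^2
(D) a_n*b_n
D

Replace a_n by a_{n+1} = b_n and b_n by b_{n+1} = a_n in each option and simplify:
(A) 2*a_n + b_n  ->  2*(b_n) + (a_n) = a_n + 2*b_n   [not conserved]
(B) a_n - b_n  ->  (b_n) - (a_n) = -a_n + b_n   [not conserved]
(C) a_n^2 - b_n^2  ->  (b_n)^2 - (a_n)^2 = -a_n^2 + b_n^2   [not conserved]
(D) a_n*b_n  ->  (b_n)*(a_n) = a_n*b_n   [conserved]

Only (D) a_n*b_n returns to itself after one step, so it is the conserved quantity.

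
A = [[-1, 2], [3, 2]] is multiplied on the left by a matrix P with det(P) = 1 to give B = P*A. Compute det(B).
-8

By the multiplicative property of determinants, det(B) = det(P*A) = det(P) * det(A) = det(A),
so the determinant is invariant under multiplication by any determinant-1 matrix; we just need det(A).

det(A) = (-1)(2) - (2)(3) = -2 - 6 = -8

Therefore det(B) = 1 * (-8) = -8.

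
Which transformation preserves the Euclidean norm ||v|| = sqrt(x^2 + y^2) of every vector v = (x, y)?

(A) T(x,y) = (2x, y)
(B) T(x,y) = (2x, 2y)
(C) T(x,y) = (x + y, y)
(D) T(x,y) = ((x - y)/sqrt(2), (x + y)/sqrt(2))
D

A transformation preserves a norm if ||T(v)|| = ||v|| for every v; a single vector where the norm changes rules an option out.

(A) T(x,y) = (2x, y): v = (1, 0) has norm sqrt((1)^2 + (0)^2) = 1, but T(v) = (2, 0) has norm 2 -- not preserved.
(B) T(x,y) = (2x, 2y): v = (1, 0) has norm sqrt((1)^2 + (0)^2) = 1, but T(v) = (2, 0) has norm 2 -- not preserved.
(C) T(x,y) = (x + y, y): v = (0, 1) has norm sqrt((0)^2 + (1)^2) = 1, but T(v) = (1, 1) has norm sqrt(2) -- not preserved.
(D) T(x,y) = ((x - y)/sqrt(2), (x + y)/sqrt(2)): preserves the norm -- it is an orthogonal map (a rotation/reflection), and (sqrt(2)(x - y)/2)^2 + (sqrt(2)(x + y)/2)^2 simplifies to x^2 + y^2.

Therefore the answer is (D).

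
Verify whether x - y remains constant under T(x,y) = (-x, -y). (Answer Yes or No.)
No

Substitute T(x,y) = (-x, -y) into the expression and compare with the original.

Original: x - y
After applying T: (-x) - (-y) = -x + y

This differs from the original x - y (difference: -2x + 2y), so the expression is NOT invariant.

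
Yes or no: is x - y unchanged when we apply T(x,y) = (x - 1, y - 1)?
Yes

Substitute T(x,y) = (x - 1, y - 1) into the expression and compare with the original.

Original: x - y
After applying T: (x - 1) - (y - 1) = x - y

This is identical to the original x - y, so the expression is invariant.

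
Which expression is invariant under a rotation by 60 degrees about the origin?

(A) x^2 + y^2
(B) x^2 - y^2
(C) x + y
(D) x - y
A

A rotation by 60 degrees sends (x, y) to (x/2 - sqrt(3)y/2, sqrt(3)x/2 + y/2).
Substitute the transformed coordinates into each option and compare with the original:
(A) x^2 + y^2  ->  (x/2 - sqrt(3)y/2)^2 + (sqrt(3)x/2 + y/2)^2 = x^2 + y^2   [equals x^2 + y^2: invariant]
(B) x^2 - y^2  ->  (x/2 - sqrt(3)y/2)^2 - (sqrt(3)x/2 + y/2)^2 = -x^2/2 - sqrt(3)xy + y^2/2   [differs from x^2 - y^2: not invariant]
(C) x + y  ->  (x/2 - sqrt(3)y/2) + (sqrt(3)x/2 + y/2) = x/2 + sqrt(3)x/2 - sqrt(3)y/2 + y/2   [differs from x + y: not invariant]
(D) x - y  ->  (x/2 - sqrt(3)y/2) - (sqrt(3)x/2 + y/2) = -sqrt(3)x/2 + x/2 - sqrt(3)y/2 - y/2   [differs from x - y: not invariant]

Only option (A), x^2 + y^2, is unchanged by the transformation.
Geometrically, x^2 + y^2 is the squared distance from the origin, which every rotation about the origin preserves.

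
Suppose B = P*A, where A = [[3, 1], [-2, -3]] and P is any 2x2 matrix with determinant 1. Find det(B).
-7

By the multiplicative property of determinants, det(B) = det(P*A) = det(P) * det(A) = det(A),
so the determinant is invariant under multiplication by any determinant-1 matrix; we just need det(A).

det(A) = (3)(-3) - (1)(-2) = -9 - (-2) = -7

Therefore det(B) = 1 * (-7) = -7.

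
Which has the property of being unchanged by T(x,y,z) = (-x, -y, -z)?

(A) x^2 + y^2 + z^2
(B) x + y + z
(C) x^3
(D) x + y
A

Apply T(x,y,z) = (-x, -y, -z) to each option, i.e. replace (x, y, z) by the transformed coordinates.
Substitute the transformed coordinates into each option and compare with the original:
(A) x^2 + y^2 + z^2  ->  (-x)^2 + (-y)^2 + (-z)^2 = x^2 + y^2 + z^2   [equals x^2 + y^2 + z^2: invariant]
(B) x + y + z  ->  (-x) + (-y) + (-z) = -x - y - z   [differs from x + y + z: not invariant]
(C) x^3  ->  (-x)^3 = -x^3   [differs from x^3: not invariant]
(D) x + y  ->  (-x) + (-y) = -x - y   [differs from x + y: not invariant]

Only option (A), x^2 + y^2 + z^2, is unchanged by the transformation.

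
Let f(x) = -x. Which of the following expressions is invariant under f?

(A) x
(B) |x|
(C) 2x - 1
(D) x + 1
B

For f(x) = -x:
Applying f replaces x by -x. Since |-x| = |x|, the absolute value is unchanged by f, whereas x -> -x, 2x - 1 -> -2x - 1 and x + 1 -> -x + 1 all change.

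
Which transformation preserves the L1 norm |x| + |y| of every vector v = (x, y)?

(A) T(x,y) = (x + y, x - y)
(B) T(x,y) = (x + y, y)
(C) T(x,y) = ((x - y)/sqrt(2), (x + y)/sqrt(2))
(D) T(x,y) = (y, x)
D

A transformation preserves a norm if ||T(v)|| = ||v|| for every v; a single vector where the norm changes rules an option out.

(A) T(x,y) = (x + y, x - y): v = (1, 0) has norm |1| + |0| = 1, but T(v) = (1, 1) has norm 2 -- not preserved.
(B) T(x,y) = (x + y, y): v = (0, 1) has norm |0| + |1| = 1, but T(v) = (1, 1) has norm 2 -- not preserved.
(C) T(x,y) = ((x - y)/sqrt(2), (x + y)/sqrt(2)): v = (1, 0) has norm |1| + |0| = 1, but T(v) = (sqrt(2)/2, sqrt(2)/2) has norm sqrt(2) -- not preserved.
(D) T(x,y) = (y, x): preserves the norm -- it only permutes the coordinates and/or flips signs, which leaves |x| + |y| unchanged.

Therefore the answer is (D).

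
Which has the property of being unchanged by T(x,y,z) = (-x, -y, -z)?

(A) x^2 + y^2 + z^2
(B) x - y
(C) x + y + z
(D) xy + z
A

Apply T(x,y,z) = (-x, -y, -z) to each option, i.e. replace (x, y, z) by the transformed coordinates.
Substitute the transformed coordinates into each option and compare with the original:
(A) x^2 + y^2 + z^2  ->  (-x)^2 + (-y)^2 + (-z)^2 = x^2 + y^2 + z^2   [equals x^2 + y^2 + z^2: invariant]
(B) x - y  ->  (-x) - (-y) = -x + y   [differs from x - y: not invariant]
(C) x + y + z  ->  (-x) + (-y) + (-z) = -x - y - z   [differs from x + y + z: not invariant]
(D) xy + z  ->  (-x)(-y) + (-z) = xy - z   [differs from xy + z: not invariant]

Only option (A), x^2 + y^2 + z^2, is unchanged by the transformation.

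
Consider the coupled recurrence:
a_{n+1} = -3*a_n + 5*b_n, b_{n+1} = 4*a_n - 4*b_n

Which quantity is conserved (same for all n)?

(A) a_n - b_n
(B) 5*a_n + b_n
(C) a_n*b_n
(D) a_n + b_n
D

Replace a_n by a_{n+1} = -3*a_n + 5*b_n and b_n by b_{n+1} = 4*a_n - 4*b_n in each option and simplify:
(A) a_n - b_n  ->  (-3*a_n + 5*b_n) - (4*a_n - 4*b_n) = -7*a_n + 9*b_n   [not conserved]
(B) 5*a_n + b_n  ->  5*(-3*a_n + 5*b_n) + (4*a_n - 4*b_n) = -11*a_n + 21*b_n   [not conserved]
(C) a_n*b_n  ->  (-3*a_n + 5*b_n)*(4*a_n - 4*b_n) = -12*a_n^2 + 32*a_n*b_n - 20*b_n^2   [not conserved]
(D) a_n + b_n  ->  (-3*a_n + 5*b_n) + (4*a_n - 4*b_n) = a_n + b_n   [conserved]

Only (D) a_n + b_n returns to itself after one step, so it is the conserved quantity.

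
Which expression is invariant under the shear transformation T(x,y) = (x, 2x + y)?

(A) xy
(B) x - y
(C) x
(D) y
C

Under the shear T(x,y) = (x, 2x + y):
Substitute the transformed coordinates into each option and compare with the original:
(A) xy  ->  (x)(2x + y) = 2x^2 + xy   [differs from xy: not invariant]
(B) x - y  ->  (x) - (2x + y) = -x - y   [differs from x - y: not invariant]
(C) x  ->  (x) = x   [equals x: invariant]
(D) y  ->  (2x + y) = 2x + y   [differs from y: not invariant]

Only option (C), x, is unchanged by the transformation.
A vertical shear moves points parallel to the y-axis, so the x-coordinate (and any function of x alone) is unchanged.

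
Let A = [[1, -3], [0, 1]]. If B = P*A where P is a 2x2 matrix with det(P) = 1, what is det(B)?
1

By the multiplicative property of determinants, det(B) = det(P*A) = det(P) * det(A) = det(A),
so the determinant is invariant under multiplication by any determinant-1 matrix; we just need det(A).

det(A) = (1)(1) - (-3)(0) = 1 - 0 = 1

Therefore det(B) = 1 * 1 = 1.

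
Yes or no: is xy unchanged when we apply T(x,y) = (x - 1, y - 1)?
No

Substitute T(x,y) = (x - 1, y - 1) into the expression and compare with the original.

Original: xy
After applying T: (x - 1)(y - 1) = xy - x - y + 1

This differs from the original xy (difference: -x - y + 1), so the expression is NOT invariant.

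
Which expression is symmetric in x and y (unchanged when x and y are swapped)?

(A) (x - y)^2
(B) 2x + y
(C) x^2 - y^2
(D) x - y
A

A symmetric expression is unchanged when the variables are permuted; here the transformation to test is the swap (x, y) -> (y, x).
Substitute the transformed coordinates into each option and compare with the original:
(A) (x - y)^2  ->  ((y) - (x))^2 = x^2 - 2xy + y^2   [equals (x - y)^2: invariant]
(B) 2x + y  ->  2(y) + (x) = x + 2y   [differs from 2x + y: not invariant]
(C) x^2 - y^2  ->  (y)^2 - (x)^2 = -x^2 + y^2   [differs from x^2 - y^2: not invariant]
(D) x - y  ->  (y) - (x) = -x + y   [differs from x - y: not invariant]

Only option (A), (x - y)^2, is unchanged by the transformation.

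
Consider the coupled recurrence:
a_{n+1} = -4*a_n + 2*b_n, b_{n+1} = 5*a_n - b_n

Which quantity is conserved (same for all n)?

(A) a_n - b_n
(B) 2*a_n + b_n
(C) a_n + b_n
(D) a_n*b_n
C

Replace a_n by a_{n+1} = -4*a_n + 2*b_n and b_n by b_{n+1} = 5*a_n - b_n in each option and simplify:
(A) a_n - b_n  ->  (-4*a_n + 2*b_n) - (5*a_n - b_n) = -9*a_n + 3*b_n   [not conserved]
(B) 2*a_n + b_n  ->  2*(-4*a_n + 2*b_n) + (5*a_n - b_n) = -3*a_n + 3*b_n   [not conserved]
(C) a_n + b_n  ->  (-4*a_n + 2*b_n) + (5*a_n - b_n) = a_n + b_n   [conserved]
(D) a_n*b_n  ->  (-4*a_n + 2*b_n)*(5*a_n - b_n) = -20*a_n^2 + 14*a_n*b_n - 2*b_n^2   [not conserved]

Only (C) a_n + b_n returns to itself after one step, so it is the conserved quantity.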